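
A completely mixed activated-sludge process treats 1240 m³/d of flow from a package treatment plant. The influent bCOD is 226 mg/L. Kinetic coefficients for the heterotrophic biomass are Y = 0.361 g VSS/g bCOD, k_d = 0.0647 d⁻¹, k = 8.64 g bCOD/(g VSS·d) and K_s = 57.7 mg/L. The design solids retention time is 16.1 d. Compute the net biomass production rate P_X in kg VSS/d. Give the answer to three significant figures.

P_X ≈ 49.0 kg VSS/d

Effluent substrate depends only on kinetics and SRT: S = K_s(1 + k_d θ_c) / [θ_c(Yk − k_d) − 1] = 57.7 × (1 + 0.0647 × 16.1) / [16.1 × (0.361 × 8.64 − 0.0647) − 1] = 117.8 / 48.17 = 2.445 mg/L.
Observed yield with endogenous decay: Y_obs = Y / (1 + k_d·θ_c) = 0.361 / (1 + 0.0647 × 16.1) = 0.361 / 2.042 = 0.1768 g VSS/g bCOD.
ΔS = 226 − 2.45 = 223.6 mg/L, so the substrate removal rate is 1240 × 223.6/1000 = 277.2 kg bCOD/d.
Net biomass production P_X = Y_obs × Q·(S₀ − S) = 0.1768 × 277.2 = 49.01 kg VSS/d.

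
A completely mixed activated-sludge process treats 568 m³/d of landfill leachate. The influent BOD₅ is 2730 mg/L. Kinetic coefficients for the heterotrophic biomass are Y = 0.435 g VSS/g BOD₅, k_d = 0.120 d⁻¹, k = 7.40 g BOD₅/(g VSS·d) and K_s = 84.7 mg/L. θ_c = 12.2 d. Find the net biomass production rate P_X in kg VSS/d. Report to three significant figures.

P_X ≈ 273 kg VSS/d

For a completely mixed reactor with recycle the Lawrence–McCarty relation gives S = K_s·(1 + k_d·θ_c) / [θ_c·(Y·k − k_d) − 1] = 84.7 × (1 + 0.120 × 12.2) / [12.2 × (0.435 × 7.40 − 0.120) − 1] = 208.7 / 36.81 = 5.670 mg/L.
The observed yield is Y_obs = Y/(1 + k_d·θ_c) = 0.435 / (1 + 0.120 × 12.2) = 0.435 / 2.464 = 0.1765 g VSS per g BOD₅ removed.
ΔS = 2730 − 5.67 = 2724 mg/L, so the substrate removal rate is 568 × 2724/1000 = 1547 kg BOD₅/d.
Biomass produced: P_X = Y_obs·Q·ΔS = 0.1765 × 1547 ≈ 273.2 kg VSS/d.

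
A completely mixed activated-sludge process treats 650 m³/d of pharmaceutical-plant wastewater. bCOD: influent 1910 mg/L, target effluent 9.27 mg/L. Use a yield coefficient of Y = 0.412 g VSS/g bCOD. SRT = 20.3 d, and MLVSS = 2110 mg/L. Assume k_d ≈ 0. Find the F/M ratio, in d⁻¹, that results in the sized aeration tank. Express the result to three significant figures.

V·X = Y·Q·ΔS·θ_c gives V = 0.412 × 650 × (1910 − 9.27) × 20.3 / 2110 = 4897 m³.
F/M = Q·S₀ / (V·X) = 650 × 1910 / (4897 × 2110) = 0.1201 g bCOD·(g VSS·d)⁻¹.

F/M ≈ 0.120 d⁻¹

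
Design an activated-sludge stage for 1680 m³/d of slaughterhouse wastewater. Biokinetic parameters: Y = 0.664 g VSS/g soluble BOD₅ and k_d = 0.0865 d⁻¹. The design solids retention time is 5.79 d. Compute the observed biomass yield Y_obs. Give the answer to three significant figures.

Observed yield with endogenous decay: Y_obs = Y / (1 + k_d·θ_c) = 0.664 / (1 + 0.0865 × 5.79) = 0.664 / 1.501 = 0.4424 g VSS/g soluble BOD₅.

Y_obs ≈ 0.442 g VSS/g soluble BOD₅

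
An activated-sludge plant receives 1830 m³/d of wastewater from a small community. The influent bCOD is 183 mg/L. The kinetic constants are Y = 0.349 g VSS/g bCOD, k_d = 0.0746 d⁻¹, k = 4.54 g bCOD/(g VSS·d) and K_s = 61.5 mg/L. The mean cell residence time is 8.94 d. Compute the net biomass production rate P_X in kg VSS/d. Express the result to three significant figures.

P_X ≈ 67.0 kg VSS/d

For a completely mixed reactor with recycle the Lawrence–McCarty relation gives S = K_s·(1 + k_d·θ_c) / [θ_c·(Y·k − k_d) − 1] = 61.5 × (1 + 0.0746 × 8.94) / [8.94 × (0.349 × 4.54 − 0.0746) − 1] = 102.5 / 12.50 = 8.202 mg/L.
Observed yield with endogenous decay: Y_obs = Y / (1 + k_d·θ_c) = 0.349 / (1 + 0.0746 × 8.94) = 0.349 / 1.667 = 0.2094 g VSS/g bCOD.
Substrate removed = Q·(S₀ − S) = 1830 m³/d × (183 − 8.20) g/m³ = 3.2×10^5 g/d = 319.9 kg/d.
Biomass produced: P_X = Y_obs·Q·ΔS = 0.2094 × 319.9 ≈ 66.97 kg VSS/d.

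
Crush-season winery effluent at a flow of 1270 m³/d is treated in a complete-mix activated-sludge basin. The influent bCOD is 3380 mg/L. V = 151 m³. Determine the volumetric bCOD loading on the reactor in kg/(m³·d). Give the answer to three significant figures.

L_v = Q S₀ / V = 1270 × 3380 × 10⁻³ / 151.0 = 28.43 kg/(m³·d).

L_v ≈ 28.4 kg bCOD/(m³·d)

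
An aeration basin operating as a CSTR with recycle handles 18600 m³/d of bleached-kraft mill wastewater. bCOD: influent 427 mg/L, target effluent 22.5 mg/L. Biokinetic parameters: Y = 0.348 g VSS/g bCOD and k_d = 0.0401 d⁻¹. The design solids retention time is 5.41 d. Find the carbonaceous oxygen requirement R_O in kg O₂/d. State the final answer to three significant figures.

Correct the yield for decay: Y_obs = Y/(1 + k_d θ_c) = 0.348 / (1 + 0.0401 × 5.41) = 0.348 / 1.217 = 0.2860.
Substrate removed = Q·(S₀ − S) = 18600 m³/d × (427 − 22.5) g/m³ = 7.52×10^6 g/d = 7524 kg/d.
Biomass synthesised: P_X = Y_obs × 7524 = 2151 kg VSS/d.
R_O = Q·(S₀ − S) − 1.42·P_X = 7524 − 1.42 × 2151 = 4469 kg O₂/d.

R_O ≈ 4470 kg O₂/d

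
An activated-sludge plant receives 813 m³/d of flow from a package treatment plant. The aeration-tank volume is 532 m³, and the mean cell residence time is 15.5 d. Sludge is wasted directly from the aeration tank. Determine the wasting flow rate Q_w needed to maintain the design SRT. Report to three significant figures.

Q_w ≈ 34.3 m³/d

Wasting from the aeration tank: Q_w = V / θ_c = 532.0 / 15.5 = 34.32 m³/d.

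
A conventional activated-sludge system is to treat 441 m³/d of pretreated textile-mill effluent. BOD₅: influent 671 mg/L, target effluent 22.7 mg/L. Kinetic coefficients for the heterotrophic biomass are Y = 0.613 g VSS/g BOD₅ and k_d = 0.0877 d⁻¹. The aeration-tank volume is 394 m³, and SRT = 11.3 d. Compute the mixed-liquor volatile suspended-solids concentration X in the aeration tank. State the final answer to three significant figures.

X ≈ 2520 mg/L

X = Y·Q·ΔS·θ_c / [V·(1 + k_d θ_c)] = 0.613 × 441 × (671 − 22.7) × 11.3 / [394 × (1 + 0.0877 × 11.3)] = 2525 mg/L.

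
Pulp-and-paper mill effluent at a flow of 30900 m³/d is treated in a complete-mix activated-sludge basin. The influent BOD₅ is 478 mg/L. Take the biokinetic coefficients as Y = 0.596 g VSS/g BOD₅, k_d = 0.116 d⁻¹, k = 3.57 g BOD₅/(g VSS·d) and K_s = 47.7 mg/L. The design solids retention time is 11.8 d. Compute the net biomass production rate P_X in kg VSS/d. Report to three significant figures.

From the Monod/SRT balance for a CMAS, S = K_s·(1+k_d θ_c)/[θ_c·(Y k − k_d) − 1] = 47.7 × (1 + 0.116 × 11.8) / [11.8 × (0.596 × 3.57 − 0.116) − 1] = 113.0 / 22.74 = 4.969 mg/L.
Correct the yield for decay: Y_obs = Y/(1 + k_d θ_c) = 0.596 / (1 + 0.116 × 11.8) = 0.596 / 2.369 = 0.2516.
ΔS = 478 − 4.97 = 473.0 mg/L, so the substrate removal rate is 30900 × 473.0/1000 = 14617 kg BOD₅/d.
Net biomass production P_X = Y_obs × Q·(S₀ − S) = 0.2516 × 14617 = 3678 kg VSS/d.

P_X ≈ 3680 kg VSS/d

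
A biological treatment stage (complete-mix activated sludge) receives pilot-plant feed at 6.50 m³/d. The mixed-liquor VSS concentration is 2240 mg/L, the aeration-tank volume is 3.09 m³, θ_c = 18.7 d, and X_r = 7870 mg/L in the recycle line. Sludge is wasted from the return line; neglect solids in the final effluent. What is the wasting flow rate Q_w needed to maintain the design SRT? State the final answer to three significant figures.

Q_w ≈ 0.0470 m³/d

Wasting from the return line (neglecting effluent solids): Q_w = V·X / (θ_c·X_r) = 3.090 × 2240 / (18.7 × 7870) = 0.04703 m³/d.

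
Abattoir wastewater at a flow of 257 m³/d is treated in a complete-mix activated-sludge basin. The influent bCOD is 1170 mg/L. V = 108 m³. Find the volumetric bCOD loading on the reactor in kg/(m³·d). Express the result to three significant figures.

Applied bCOD load per unit volume = Q·S₀/V = (257 × 1170/1000)/108.0 = 2.784 kg bCOD·m⁻³·d⁻¹.

L_v ≈ 2.78 kg bCOD/(m³·d)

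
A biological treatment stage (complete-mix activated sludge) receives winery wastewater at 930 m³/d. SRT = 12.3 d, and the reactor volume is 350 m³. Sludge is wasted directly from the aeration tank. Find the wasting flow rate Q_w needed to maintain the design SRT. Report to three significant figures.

Q_w ≈ 28.5 m³/d

For wasting at MLVSS concentration, Q_w = V/θ_c = 350.0/12.3 = 28.46 m³/d.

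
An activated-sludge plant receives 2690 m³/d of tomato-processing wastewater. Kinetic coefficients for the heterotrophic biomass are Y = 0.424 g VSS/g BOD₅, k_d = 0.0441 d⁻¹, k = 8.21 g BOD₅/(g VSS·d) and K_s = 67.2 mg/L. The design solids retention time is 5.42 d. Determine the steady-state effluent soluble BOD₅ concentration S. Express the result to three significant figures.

For a completely mixed reactor with recycle the Lawrence–McCarty relation gives S = K_s·(1 + k_d·θ_c) / [θ_c·(Y·k − k_d) − 1] = 67.2 × (1 + 0.0441 × 5.42) / [5.42 × (0.424 × 8.21 − 0.0441) − 1] = 83.26 / 17.63 = 4.723 mg/L.

S ≈ 4.72 mg/L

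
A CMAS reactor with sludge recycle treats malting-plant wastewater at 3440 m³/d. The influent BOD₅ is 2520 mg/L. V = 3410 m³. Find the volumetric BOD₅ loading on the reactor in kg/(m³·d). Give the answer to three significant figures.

L_v = Q S₀ / V = 3440 × 2520 × 10⁻³ / 3410 = 2.542 kg/(m³·d).

L_v ≈ 2.54 kg BOD₅/(m³·d)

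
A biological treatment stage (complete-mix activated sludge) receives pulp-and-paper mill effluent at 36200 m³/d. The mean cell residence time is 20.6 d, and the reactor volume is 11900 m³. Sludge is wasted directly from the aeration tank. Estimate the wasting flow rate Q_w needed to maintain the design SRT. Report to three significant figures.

Q_w ≈ 578 m³/d

For wasting at MLVSS concentration, Q_w = V/θ_c = 11900/20.6 = 577.7 m³/d.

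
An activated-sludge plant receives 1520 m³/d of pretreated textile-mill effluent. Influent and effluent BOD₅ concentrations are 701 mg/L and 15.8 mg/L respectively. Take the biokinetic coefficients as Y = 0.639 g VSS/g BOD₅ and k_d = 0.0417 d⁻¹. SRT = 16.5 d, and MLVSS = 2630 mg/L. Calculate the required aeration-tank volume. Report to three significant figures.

Steady-state biomass mass balance: V·X·(1 + k_d·θ_c) = Y·Q·(S₀ − S)·θ_c, so V = 0.639 × 1520 × (701 − 15.8) × 16.5 / [2630 × (1 + 0.0417 × 16.5)] = 1.1×10^7 / 4440 = 2473 m³.

V ≈ 2470 m³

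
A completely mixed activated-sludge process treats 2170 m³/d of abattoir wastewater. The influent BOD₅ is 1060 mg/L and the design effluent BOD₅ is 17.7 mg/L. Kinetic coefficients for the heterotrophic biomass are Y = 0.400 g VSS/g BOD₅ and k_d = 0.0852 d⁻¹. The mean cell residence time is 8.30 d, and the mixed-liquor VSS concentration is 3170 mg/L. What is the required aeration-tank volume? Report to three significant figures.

Steady-state biomass mass balance: V·X·(1 + k_d·θ_c) = Y·Q·(S₀ − S)·θ_c, so V = 0.400 × 2170 × (1060 − 17.7) × 8.30 / [3170 × (1 + 0.0852 × 8.30)] = 7.51×10^6 / 5412 = 1388 m³.

V ≈ 1390 m³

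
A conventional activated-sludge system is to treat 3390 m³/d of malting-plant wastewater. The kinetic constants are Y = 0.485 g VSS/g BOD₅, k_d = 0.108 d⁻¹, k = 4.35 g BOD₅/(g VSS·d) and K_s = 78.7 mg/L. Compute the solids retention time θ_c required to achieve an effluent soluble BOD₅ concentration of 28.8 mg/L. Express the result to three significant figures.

θ_c ≈ 2.19 d

Specific growth rate at S = 28.8 mg/L: μ = YkS/(K_s+S) = 0.485·4.35·28.8/(78.7+28.8) = 0.5652 d⁻¹.
1/θ_c = 0.5652 − 0.108 = 0.4572 d⁻¹, so θ_c = 2.187 d.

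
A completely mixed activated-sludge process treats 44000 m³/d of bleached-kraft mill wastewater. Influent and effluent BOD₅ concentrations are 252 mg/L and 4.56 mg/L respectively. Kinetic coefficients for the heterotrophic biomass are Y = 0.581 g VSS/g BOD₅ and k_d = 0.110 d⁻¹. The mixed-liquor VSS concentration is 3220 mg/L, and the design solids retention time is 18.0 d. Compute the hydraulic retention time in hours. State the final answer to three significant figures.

τ ≈ 6.47 h

Steady-state biomass mass balance: V·X·(1 + k_d·θ_c) = Y·Q·(S₀ − S)·θ_c, so V = 0.581 × 44000 × (252 − 4.56) × 18.0 / [3220 × (1 + 0.110 × 18.0)] = 1.14×10^8 / 9596 = 11866 m³.
τ = V/Q = 11866/44000 = 0.2697 d, or 6.472 h.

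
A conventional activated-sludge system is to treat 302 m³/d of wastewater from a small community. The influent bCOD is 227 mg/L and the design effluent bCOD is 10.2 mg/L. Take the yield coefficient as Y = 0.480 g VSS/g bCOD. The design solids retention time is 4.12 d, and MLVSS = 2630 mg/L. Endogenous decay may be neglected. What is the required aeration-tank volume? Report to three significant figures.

V ≈ 49.2 m³

V·X = Y·Q·ΔS·θ_c gives V = 0.480 × 302 × (227 − 10.2) × 4.12 / 2630 = 49.23 m³.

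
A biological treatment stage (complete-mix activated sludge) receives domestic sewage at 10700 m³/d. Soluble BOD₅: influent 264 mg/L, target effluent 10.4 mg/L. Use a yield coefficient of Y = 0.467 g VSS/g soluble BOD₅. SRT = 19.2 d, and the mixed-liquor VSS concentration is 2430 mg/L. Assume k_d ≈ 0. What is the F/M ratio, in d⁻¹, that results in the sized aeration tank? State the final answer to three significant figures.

F/M ≈ 0.116 d⁻¹

Biomass mass balance (decay neglected): V·X = Y·Q·(S₀ − S)·θ_c, so V = 0.467 × 10700 × (264 − 10.4) × 19.2 / 2430 = 10013 m³.
F/M = applied load / biomass = Q·S₀/(V·X) = 10700 × 264 / (10013 × 2430) = 0.1161 d⁻¹.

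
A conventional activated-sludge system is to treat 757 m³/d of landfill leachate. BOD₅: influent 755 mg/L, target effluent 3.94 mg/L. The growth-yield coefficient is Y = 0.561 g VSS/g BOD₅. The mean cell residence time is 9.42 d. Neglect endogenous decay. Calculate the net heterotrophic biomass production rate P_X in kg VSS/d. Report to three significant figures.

With endogenous decay neglected, the observed yield equals the true yield: Y_obs = Y = 0.561 g VSS/g BOD₅.
Substrate removed = Q·(S₀ − S) = 757 m³/d × (755 − 3.94) g/m³ = 5.69×10^5 g/d = 568.6 kg/d.
Biomass produced: P_X = Y_obs·Q·ΔS = 0.5610 × 568.6 ≈ 319.0 kg VSS/d.

P_X ≈ 319 kg VSS/d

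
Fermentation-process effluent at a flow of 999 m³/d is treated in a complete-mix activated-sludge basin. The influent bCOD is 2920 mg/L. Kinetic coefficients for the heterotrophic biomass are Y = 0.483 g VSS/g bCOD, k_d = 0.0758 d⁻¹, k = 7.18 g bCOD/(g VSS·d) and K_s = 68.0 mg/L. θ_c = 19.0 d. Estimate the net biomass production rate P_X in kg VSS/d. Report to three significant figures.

From the Monod/SRT balance for a CMAS, S = K_s·(1+k_d θ_c)/[θ_c·(Y k − k_d) − 1] = 68.0 × (1 + 0.0758 × 19.0) / [19.0 × (0.483 × 7.18 − 0.0758) − 1] = 165.9 / 63.45 = 2.615 mg/L.
Observed yield with endogenous decay: Y_obs = Y / (1 + k_d·θ_c) = 0.483 / (1 + 0.0758 × 19.0) = 0.483 / 2.440 = 0.1979 g VSS/g bCOD.
Q·(S₀ − S) = 999 × (2920 − 2.62) × 10⁻³ = 2914 kg/d removed.
Net biomass production P_X = Y_obs × Q·(S₀ − S) = 0.1979 × 2914 = 576.9 kg VSS/d.

P_X ≈ 577 kg VSS/d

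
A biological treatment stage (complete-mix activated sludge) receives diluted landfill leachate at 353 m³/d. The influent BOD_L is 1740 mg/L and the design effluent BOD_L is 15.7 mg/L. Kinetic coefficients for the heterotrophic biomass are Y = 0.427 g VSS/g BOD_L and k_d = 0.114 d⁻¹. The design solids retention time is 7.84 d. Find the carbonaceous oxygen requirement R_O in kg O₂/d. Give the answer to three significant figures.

R_O ≈ 414 kg O₂/d

Observed yield with endogenous decay: Y_obs = Y / (1 + k_d·θ_c) = 0.427 / (1 + 0.114 × 7.84) = 0.427 / 1.894 = 0.2255 g VSS/g BOD_L.
Substrate removed = Q·(S₀ − S) = 353 m³/d × (1740 − 15.7) g/m³ = 6.09×10^5 g/d = 608.7 kg/d.
Biomass synthesised: P_X = Y_obs × 608.7 = 137.2 kg VSS/d.
R_O = Q·ΔS − 1.42 P_X = 608.7 − 194.9 = 413.8 kg O₂/d.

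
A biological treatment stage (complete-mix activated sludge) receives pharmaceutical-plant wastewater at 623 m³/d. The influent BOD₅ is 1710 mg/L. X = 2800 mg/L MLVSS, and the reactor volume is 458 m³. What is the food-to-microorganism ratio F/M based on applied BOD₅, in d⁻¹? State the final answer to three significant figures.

F/M ≈ 0.831 d⁻¹

F/M = Q·S₀ / (V·X) = 623 × 1710 / (458.0 × 2800) = 0.8307 g BOD₅·(g VSS·d)⁻¹.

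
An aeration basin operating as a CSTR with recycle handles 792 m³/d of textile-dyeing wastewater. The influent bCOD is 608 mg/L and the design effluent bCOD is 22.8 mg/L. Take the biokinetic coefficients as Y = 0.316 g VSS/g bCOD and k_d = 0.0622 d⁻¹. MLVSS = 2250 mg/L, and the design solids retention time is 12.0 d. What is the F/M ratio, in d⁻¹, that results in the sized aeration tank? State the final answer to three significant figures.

Steady-state biomass mass balance: V·X·(1 + k_d·θ_c) = Y·Q·(S₀ − S)·θ_c, so V = 0.316 × 792 × (608 − 22.8) × 12.0 / [2250 × (1 + 0.0622 × 12.0)] = 1.76×10^6 / 3929 = 447.3 m³.
Food-to-microorganism ratio F/M = Q S₀ / (V X) = 792 × 608 / (447.3 × 2250) = 0.4785 d⁻¹.

F/M ≈ 0.478 d⁻¹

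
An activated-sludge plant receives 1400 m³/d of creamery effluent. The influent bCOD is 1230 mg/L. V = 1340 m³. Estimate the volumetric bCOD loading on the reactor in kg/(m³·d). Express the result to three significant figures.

L_v = Q S₀ / V = 1400 × 1230 × 10⁻³ / 1340 = 1.285 kg/(m³·d).

L_v ≈ 1.29 kg bCOD/(m³·d)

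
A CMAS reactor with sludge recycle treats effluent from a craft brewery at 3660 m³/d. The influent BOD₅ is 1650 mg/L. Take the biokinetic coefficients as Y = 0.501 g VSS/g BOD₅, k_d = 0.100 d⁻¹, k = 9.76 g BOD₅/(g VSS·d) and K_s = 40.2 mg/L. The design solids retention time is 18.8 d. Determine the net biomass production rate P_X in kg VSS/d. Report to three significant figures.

Effluent substrate depends only on kinetics and SRT: S = K_s(1 + k_d θ_c) / [θ_c(Yk − k_d) − 1] = 40.2 × (1 + 0.100 × 18.8) / [18.8 × (0.501 × 9.76 − 0.100) − 1] = 115.8 / 89.05 = 1.300 mg/L.
Correct the yield for decay: Y_obs = Y/(1 + k_d θ_c) = 0.501 / (1 + 0.100 × 18.8) = 0.501 / 2.880 = 0.1740.
ΔS = 1650 − 1.30 = 1649 mg/L, so the substrate removal rate is 3660 × 1649/1000 = 6034 kg BOD₅/d.
Biomass produced: P_X = Y_obs·Q·ΔS = 0.1740 × 6034 ≈ 1050 kg VSS/d.

P_X ≈ 1050 kg VSS/d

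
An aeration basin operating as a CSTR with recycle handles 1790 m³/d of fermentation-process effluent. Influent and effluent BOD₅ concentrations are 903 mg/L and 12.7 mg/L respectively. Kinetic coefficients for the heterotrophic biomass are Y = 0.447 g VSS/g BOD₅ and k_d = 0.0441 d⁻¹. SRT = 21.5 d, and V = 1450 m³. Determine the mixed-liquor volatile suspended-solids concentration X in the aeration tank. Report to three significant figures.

From V·X·(1 + k_d·θ_c) = Y·Q·(S₀ − S)·θ_c: X = 0.447 × 1790 × (903 − 12.7) × 21.5 / [1450 × (1 + 0.0441 × 21.5)] = 5422 mg/L.

X ≈ 5420 mg/L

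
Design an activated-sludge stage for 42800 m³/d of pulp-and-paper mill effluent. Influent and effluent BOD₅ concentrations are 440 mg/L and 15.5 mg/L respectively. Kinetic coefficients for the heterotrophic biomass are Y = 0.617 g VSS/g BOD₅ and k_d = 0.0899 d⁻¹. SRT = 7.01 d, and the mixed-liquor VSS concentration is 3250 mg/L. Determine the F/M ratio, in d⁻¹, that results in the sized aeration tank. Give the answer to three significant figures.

From the SRT design equation V = Y Q (S₀−S) θ_c / [X (1 + k_d θ_c)] = 0.617 × 42800 × (440 − 15.5) × 7.01 / [3250 × (1 + 0.0899 × 7.01)] = 7.86×10^7 / 5298 = 14832 m³.
F/M = applied load / biomass = Q·S₀/(V·X) = 42800 × 440 / (14832 × 3250) = 0.3907 d⁻¹.

F/M ≈ 0.391 d⁻¹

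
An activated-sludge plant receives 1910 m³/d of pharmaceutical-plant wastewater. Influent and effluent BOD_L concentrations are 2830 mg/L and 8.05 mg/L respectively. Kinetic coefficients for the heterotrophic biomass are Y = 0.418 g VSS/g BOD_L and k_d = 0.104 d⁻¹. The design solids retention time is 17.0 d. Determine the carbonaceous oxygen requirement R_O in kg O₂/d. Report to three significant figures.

Correct the yield for decay: Y_obs = Y/(1 + k_d θ_c) = 0.418 / (1 + 0.104 × 17.0) = 0.418 / 2.768 = 0.1510.
Q·(S₀ − S) = 1910 × (2830 − 8.05) × 10⁻³ = 5390 kg/d removed.
Biomass synthesised: P_X = Y_obs × 5390 = 813.9 kg VSS/d.
R_O = Q·(S₀ − S) − 1.42·P_X = 5390 − 1.42 × 813.9 = 4234 kg O₂/d.

R_O ≈ 4230 kg O₂/d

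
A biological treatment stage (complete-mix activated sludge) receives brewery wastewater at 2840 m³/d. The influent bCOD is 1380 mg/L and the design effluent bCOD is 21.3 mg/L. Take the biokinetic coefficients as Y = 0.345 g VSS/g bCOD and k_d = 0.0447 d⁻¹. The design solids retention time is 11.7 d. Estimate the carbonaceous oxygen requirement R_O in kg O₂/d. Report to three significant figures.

Correct the yield for decay: Y_obs = Y/(1 + k_d θ_c) = 0.345 / (1 + 0.0447 × 11.7) = 0.345 / 1.523 = 0.2265.
ΔS = 1380 − 21.3 = 1359 mg/L, so the substrate removal rate is 2840 × 1359/1000 = 3859 kg bCOD/d.
P_X = Y_obs·Q·(S₀ − S) = 0.2265 × 3859 = 874.1 kg VSS/d.
R_O = Q·ΔS − 1.42 P_X = 3859 − 1241 = 2617 kg O₂/d.

R_O ≈ 2620 kg O₂/d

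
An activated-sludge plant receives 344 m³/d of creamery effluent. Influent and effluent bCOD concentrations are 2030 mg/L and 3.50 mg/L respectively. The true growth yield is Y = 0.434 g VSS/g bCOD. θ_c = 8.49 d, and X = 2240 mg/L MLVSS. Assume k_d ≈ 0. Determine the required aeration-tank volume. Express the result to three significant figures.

V ≈ 1150 m³

With k_d = 0 the design equation reduces to V = Y Q (S₀−S) θ_c / X = 0.434 × 344 × (2030 − 3.50) × 8.49 / 2240 = 1147 m³.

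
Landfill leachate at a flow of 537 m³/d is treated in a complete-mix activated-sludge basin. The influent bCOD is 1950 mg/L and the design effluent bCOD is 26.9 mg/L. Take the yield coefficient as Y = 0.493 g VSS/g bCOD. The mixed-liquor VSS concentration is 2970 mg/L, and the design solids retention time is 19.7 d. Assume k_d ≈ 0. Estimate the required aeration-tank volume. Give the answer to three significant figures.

V·X = Y·Q·ΔS·θ_c gives V = 0.493 × 537 × (1950 − 26.9) × 19.7 / 2970 = 3377 m³.

V ≈ 3380 m³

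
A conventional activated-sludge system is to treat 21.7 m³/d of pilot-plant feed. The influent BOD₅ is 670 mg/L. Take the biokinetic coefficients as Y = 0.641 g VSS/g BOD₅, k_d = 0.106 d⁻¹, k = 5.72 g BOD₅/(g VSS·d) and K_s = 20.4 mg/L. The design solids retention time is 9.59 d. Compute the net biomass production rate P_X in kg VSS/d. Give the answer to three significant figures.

P_X ≈ 4.61 kg VSS/d

From the Monod/SRT balance for a CMAS, S = K_s·(1+k_d θ_c)/[θ_c·(Y k − k_d) − 1] = 20.4 × (1 + 0.106 × 9.59) / [9.59 × (0.641 × 5.72 − 0.106) − 1] = 41.14 / 33.15 = 1.241 mg/L.
Y_obs = Y / (1 + k_d θ_c) = 0.641 / (1 + 0.106 × 9.59) = 0.641 / 2.017 = 0.3179.
Q·(S₀ − S) = 21.7 × (670 − 1.24) × 10⁻³ = 14.51 kg/d removed.
P_X = Y_obs · Q(S₀ − S) = 0.3179 × 14.51 = 4.613 kg VSS/d.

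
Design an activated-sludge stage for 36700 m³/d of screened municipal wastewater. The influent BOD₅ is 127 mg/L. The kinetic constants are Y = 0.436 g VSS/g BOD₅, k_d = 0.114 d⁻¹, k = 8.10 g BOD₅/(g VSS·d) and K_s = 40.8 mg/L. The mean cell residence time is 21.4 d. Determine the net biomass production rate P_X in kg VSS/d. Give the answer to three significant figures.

P_X ≈ 582 kg VSS/d

Effluent substrate depends only on kinetics and SRT: S = K_s(1 + k_d θ_c) / [θ_c(Yk − k_d) − 1] = 40.8 × (1 + 0.114 × 21.4) / [21.4 × (0.436 × 8.10 − 0.114) − 1] = 140.3 / 72.14 = 1.945 mg/L.
Y_obs = Y / (1 + k_d θ_c) = 0.436 / (1 + 0.114 × 21.4) = 0.436 / 3.440 = 0.1268.
Mass of BOD₅ removed per day: Q(S₀ − S) = 36700 × 125.0 g/m³ = 4589 kg/d.
Biomass produced: P_X = Y_obs·Q·ΔS = 0.1268 × 4589 ≈ 581.7 kg VSS/d.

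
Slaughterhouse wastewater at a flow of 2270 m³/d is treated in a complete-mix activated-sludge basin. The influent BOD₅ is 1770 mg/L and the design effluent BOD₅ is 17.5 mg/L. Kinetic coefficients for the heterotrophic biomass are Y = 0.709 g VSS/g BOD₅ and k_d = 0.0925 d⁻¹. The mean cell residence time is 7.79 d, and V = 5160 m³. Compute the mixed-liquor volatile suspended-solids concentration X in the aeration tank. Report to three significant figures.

X = Y·Q·ΔS·θ_c / [V·(1 + k_d θ_c)] = 0.709 × 2270 × (1770 − 17.5) × 7.79 / [5160 × (1 + 0.0925 × 7.79)] = 2475 mg/L.

X ≈ 2470 mg/L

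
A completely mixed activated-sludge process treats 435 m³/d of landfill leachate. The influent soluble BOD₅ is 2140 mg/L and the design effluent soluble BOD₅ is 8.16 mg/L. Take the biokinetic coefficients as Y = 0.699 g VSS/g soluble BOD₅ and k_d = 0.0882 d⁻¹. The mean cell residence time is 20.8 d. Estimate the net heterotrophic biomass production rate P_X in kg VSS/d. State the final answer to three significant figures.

P_X ≈ 229 kg VSS/d

Correct the yield for decay: Y_obs = Y/(1 + k_d θ_c) = 0.699 / (1 + 0.0882 × 20.8) = 0.699 / 2.835 = 0.2466.
Substrate removed = Q·(S₀ − S) = 435 m³/d × (2140 − 8.16) g/m³ = 9.27×10^5 g/d = 927.4 kg/d.
Biomass produced: P_X = Y_obs·Q·ΔS = 0.2466 × 927.4 ≈ 228.7 kg VSS/d.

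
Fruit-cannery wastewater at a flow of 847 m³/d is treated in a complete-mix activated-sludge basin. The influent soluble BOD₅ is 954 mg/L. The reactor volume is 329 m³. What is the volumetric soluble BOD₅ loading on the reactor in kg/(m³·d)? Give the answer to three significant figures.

Applied soluble BOD₅ load per unit volume = Q·S₀/V = (847 × 954/1000)/329.0 = 2.456 kg soluble BOD₅·m⁻³·d⁻¹.

L_v ≈ 2.46 kg soluble BOD₅/(m³·d)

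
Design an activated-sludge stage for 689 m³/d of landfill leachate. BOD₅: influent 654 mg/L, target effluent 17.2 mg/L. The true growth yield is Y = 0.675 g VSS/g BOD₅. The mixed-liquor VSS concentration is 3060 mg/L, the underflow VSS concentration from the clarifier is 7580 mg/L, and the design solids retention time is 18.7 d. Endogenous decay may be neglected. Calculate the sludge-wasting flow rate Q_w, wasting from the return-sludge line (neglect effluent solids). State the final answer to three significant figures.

V·X = Y·Q·ΔS·θ_c gives V = 0.675 × 689 × (654 − 17.2) × 18.7 / 3060 = 1810 m³.
Wasting from the return line (neglecting effluent solids): Q_w = V·X / (θ_c·X_r) = 1810 × 3060 / (18.7 × 7580) = 39.07 m³/d.

Q_w ≈ 39.1 m³/d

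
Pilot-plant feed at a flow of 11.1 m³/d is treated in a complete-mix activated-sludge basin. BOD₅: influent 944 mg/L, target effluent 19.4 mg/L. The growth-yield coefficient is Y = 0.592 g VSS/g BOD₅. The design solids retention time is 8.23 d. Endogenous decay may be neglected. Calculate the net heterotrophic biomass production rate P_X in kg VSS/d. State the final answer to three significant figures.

No decay correction is needed, so Y_obs = Y = 0.592.
Mass of BOD₅ removed per day: Q(S₀ − S) = 11.1 × 924.6 g/m³ = 10.26 kg/d.
Net biomass production P_X = Y_obs × Q·(S₀ − S) = 0.5920 × 10.26 = 6.076 kg VSS/d.

P_X ≈ 6.08 kg VSS/d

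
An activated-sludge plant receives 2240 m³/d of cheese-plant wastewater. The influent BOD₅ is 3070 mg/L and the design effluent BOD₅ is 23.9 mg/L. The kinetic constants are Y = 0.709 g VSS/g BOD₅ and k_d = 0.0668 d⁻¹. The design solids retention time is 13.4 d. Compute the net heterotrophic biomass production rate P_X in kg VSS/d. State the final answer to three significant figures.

Correct the yield for decay: Y_obs = Y/(1 + k_d θ_c) = 0.709 / (1 + 0.0668 × 13.4) = 0.709 / 1.895 = 0.3741.
Q·(S₀ − S) = 2240 × (3070 − 23.9) × 10⁻³ = 6823 kg/d removed.
So the net sludge growth is P_X = 0.3741 × 6823 = 2553 kg VSS/d.

P_X ≈ 2550 kg VSS/d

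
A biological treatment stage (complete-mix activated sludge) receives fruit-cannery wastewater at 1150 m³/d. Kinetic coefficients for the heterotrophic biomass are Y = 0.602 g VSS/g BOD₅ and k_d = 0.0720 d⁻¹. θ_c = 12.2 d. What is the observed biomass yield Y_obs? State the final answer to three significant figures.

Y_obs = Y / (1 + k_d θ_c) = 0.602 / (1 + 0.0720 × 12.2) = 0.602 / 1.878 = 0.3205.

Y_obs ≈ 0.320 g VSS/g BOD₅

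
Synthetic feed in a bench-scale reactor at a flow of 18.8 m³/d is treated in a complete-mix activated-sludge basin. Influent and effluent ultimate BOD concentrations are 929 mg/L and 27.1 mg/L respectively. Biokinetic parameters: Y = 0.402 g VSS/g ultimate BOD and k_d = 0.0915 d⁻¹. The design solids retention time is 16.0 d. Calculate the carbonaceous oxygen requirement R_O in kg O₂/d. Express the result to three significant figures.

R_O ≈ 13.0 kg O₂/d

Y_obs = Y / (1 + k_d θ_c) = 0.402 / (1 + 0.0915 × 16.0) = 0.402 / 2.464 = 0.1631.
ΔS = 929 − 27.1 = 901.9 mg/L, so the substrate removal rate is 18.8 × 901.9/1000 = 16.96 kg ultimate BOD/d.
P_X = Y_obs·Q·(S₀ − S) = 0.1631 × 16.96 = 2.766 kg VSS/d.
R_O = Q·ΔS − 1.42 P_X = 16.96 − 3.928 = 13.03 kg O₂/d.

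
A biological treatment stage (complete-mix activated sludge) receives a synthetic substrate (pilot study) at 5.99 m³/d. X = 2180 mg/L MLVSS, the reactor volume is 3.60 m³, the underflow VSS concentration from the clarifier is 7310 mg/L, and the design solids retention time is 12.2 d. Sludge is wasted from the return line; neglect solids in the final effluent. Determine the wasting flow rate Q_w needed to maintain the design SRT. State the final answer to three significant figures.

Q_w ≈ 0.0880 m³/d

Wasting from the return line (neglecting effluent solids): Q_w = V·X / (θ_c·X_r) = 3.600 × 2180 / (12.2 × 7310) = 0.08800 m³/d.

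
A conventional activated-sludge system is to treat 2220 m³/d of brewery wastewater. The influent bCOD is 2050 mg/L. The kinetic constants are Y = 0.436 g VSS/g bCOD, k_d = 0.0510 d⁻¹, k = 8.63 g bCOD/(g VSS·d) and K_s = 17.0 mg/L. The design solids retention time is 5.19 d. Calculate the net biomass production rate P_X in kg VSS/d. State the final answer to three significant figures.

P_X ≈ 1570 kg VSS/d

From the Monod/SRT balance for a CMAS, S = K_s·(1+k_d θ_c)/[θ_c·(Y k − k_d) − 1] = 17.0 × (1 + 0.0510 × 5.19) / [5.19 × (0.436 × 8.63 − 0.0510) − 1] = 21.50 / 18.26 = 1.177 mg/L.
Correct the yield for decay: Y_obs = Y/(1 + k_d θ_c) = 0.436 / (1 + 0.0510 × 5.19) = 0.436 / 1.265 = 0.3447.
Mass of bCOD removed per day: Q(S₀ − S) = 2220 × 2049 g/m³ = 4548 kg/d.
Biomass produced: P_X = Y_obs·Q·ΔS = 0.3447 × 4548 ≈ 1568 kg VSS/d.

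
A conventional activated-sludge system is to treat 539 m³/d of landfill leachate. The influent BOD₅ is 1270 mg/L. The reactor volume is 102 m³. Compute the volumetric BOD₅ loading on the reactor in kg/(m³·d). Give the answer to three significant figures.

L_v = Q S₀ / V = 539 × 1270 × 10⁻³ / 102.0 = 6.711 kg/(m³·d).

L_v ≈ 6.71 kg BOD₅/(m³·d)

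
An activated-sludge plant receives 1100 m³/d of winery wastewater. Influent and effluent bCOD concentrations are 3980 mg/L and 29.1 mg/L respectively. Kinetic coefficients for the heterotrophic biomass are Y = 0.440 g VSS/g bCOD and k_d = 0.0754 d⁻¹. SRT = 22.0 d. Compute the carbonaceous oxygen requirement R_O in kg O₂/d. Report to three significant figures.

Correct the yield for decay: Y_obs = Y/(1 + k_d θ_c) = 0.440 / (1 + 0.0754 × 22.0) = 0.440 / 2.659 = 0.1655.
Q·(S₀ − S) = 1100 × (3980 − 29.1) × 10⁻³ = 4346 kg/d removed.
Net sludge production P_X = 0.1655 × 4346 = 719.2 kg VSS/d.
R_O = Q·(S₀ − S) − 1.42·P_X = 4346 − 1.42 × 719.2 = 3325 kg O₂/d.

R_O ≈ 3320 kg O₂/d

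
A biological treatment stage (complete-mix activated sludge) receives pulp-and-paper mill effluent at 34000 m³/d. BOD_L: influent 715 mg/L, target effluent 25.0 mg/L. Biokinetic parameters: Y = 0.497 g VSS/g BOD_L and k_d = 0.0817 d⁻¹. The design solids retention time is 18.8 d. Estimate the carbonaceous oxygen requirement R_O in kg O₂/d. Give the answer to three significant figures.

R_O ≈ 16900 kg O₂/d

The observed yield is Y_obs = Y/(1 + k_d·θ_c) = 0.497 / (1 + 0.0817 × 18.8) = 0.497 / 2.536 = 0.1960 g VSS per g BOD_L removed.
ΔS = 715 − 25.0 = 690.0 mg/L, so the substrate removal rate is 34000 × 690.0/1000 = 23460 kg BOD_L/d.
P_X = Y_obs·Q·(S₀ − S) = 0.1960 × 23460 = 4598 kg VSS/d.
R_O = Q·ΔS − 1.42 P_X = 23460 − 6529 = 16931 kg O₂/d.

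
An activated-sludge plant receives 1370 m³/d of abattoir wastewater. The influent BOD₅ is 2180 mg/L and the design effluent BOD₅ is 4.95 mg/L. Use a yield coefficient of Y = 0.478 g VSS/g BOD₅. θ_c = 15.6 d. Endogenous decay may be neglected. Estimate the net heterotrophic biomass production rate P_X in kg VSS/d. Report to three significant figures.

P_X ≈ 1420 kg VSS/d

Since k_d ≈ 0, Y_obs = Y = 0.478 g VSS/g BOD₅.
Q·(S₀ − S) = 1370 × (2180 − 4.95) × 10⁻³ = 2980 kg/d removed.
P_X = Y_obs · Q(S₀ − S) = 0.4780 × 2980 = 1424 kg VSS/d.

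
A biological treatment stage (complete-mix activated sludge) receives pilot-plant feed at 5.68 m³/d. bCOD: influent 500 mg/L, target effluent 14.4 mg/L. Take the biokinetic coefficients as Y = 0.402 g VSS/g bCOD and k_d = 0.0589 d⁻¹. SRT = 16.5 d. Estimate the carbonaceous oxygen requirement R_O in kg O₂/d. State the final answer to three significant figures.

Correct the yield for decay: Y_obs = Y/(1 + k_d θ_c) = 0.402 / (1 + 0.0589 × 16.5) = 0.402 / 1.972 = 0.2039.
Mass of bCOD removed per day: Q(S₀ − S) = 5.68 × 485.6 g/m³ = 2.758 kg/d.
Biomass synthesised: P_X = Y_obs × 2.758 = 0.5623 kg VSS/d.
R_O = Q·ΔS − 1.42 P_X = 2.758 − 0.7985 = 1.960 kg O₂/d.

R_O ≈ 1.96 kg O₂/d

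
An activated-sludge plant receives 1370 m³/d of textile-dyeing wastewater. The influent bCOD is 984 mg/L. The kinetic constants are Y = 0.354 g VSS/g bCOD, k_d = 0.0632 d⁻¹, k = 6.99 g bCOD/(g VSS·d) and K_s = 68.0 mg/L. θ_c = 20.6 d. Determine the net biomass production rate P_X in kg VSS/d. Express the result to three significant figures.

P_X ≈ 207 kg VSS/d

From the Monod/SRT balance for a CMAS, S = K_s·(1+k_d θ_c)/[θ_c·(Y k − k_d) − 1] = 68.0 × (1 + 0.0632 × 20.6) / [20.6 × (0.354 × 6.99 − 0.0632) − 1] = 156.5 / 48.67 = 3.216 mg/L.
Observed yield with endogenous decay: Y_obs = Y / (1 + k_d·θ_c) = 0.354 / (1 + 0.0632 × 20.6) = 0.354 / 2.302 = 0.1538 g VSS/g bCOD.
Q·(S₀ − S) = 1370 × (984 − 3.22) × 10⁻³ = 1344 kg/d removed.
So the net sludge growth is P_X = 0.1538 × 1344 = 206.6 kg VSS/d.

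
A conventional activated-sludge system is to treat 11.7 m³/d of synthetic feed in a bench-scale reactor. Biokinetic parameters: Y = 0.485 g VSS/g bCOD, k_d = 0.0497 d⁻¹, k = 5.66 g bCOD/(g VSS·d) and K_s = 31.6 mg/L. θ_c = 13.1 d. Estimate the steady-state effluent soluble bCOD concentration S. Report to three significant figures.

Effluent substrate depends only on kinetics and SRT: S = K_s(1 + k_d θ_c) / [θ_c(Yk − k_d) − 1] = 31.6 × (1 + 0.0497 × 13.1) / [13.1 × (0.485 × 5.66 − 0.0497) − 1] = 52.17 / 34.31 = 1.521 mg/L.

S ≈ 1.52 mg/L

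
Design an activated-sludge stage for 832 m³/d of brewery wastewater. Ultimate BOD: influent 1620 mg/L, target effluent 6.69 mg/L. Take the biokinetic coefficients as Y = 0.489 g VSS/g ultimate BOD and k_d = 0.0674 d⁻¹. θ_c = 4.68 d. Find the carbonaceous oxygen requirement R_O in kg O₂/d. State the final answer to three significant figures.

Y_obs = Y / (1 + k_d θ_c) = 0.489 / (1 + 0.0674 × 4.68) = 0.489 / 1.315 = 0.3717.
Mass of ultimate BOD removed per day: Q(S₀ − S) = 832 × 1613 g/m³ = 1342 kg/d.
P_X = Y_obs·Q·(S₀ − S) = 0.3717 × 1342 = 499.0 kg VSS/d.
R_O = Q·ΔS − 1.42 P_X = 1342 − 708.5 = 633.7 kg O₂/d.

R_O ≈ 634 kg O₂/d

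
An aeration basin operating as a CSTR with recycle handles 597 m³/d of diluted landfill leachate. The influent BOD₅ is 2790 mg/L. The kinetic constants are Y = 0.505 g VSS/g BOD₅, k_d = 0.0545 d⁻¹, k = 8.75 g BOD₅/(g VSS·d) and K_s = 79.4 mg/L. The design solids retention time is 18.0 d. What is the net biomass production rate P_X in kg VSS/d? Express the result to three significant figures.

P_X ≈ 424 kg VSS/d

Effluent substrate depends only on kinetics and SRT: S = K_s(1 + k_d θ_c) / [θ_c(Yk − k_d) − 1] = 79.4 × (1 + 0.0545 × 18.0) / [18.0 × (0.505 × 8.75 − 0.0545) − 1] = 157.3 / 77.56 = 2.028 mg/L.
The observed yield is Y_obs = Y/(1 + k_d·θ_c) = 0.505 / (1 + 0.0545 × 18.0) = 0.505 / 1.981 = 0.2549 g VSS per g BOD₅ removed.
ΔS = 2790 − 2.03 = 2788 mg/L, so the substrate removal rate is 597 × 2788/1000 = 1664 kg BOD₅/d.
P_X = Y_obs · Q(S₀ − S) = 0.2549 × 1664 = 424.3 kg VSS/d.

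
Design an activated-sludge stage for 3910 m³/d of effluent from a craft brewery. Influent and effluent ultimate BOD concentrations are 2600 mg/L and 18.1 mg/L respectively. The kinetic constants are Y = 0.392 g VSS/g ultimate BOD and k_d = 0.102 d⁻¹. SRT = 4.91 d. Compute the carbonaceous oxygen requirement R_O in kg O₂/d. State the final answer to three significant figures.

R_O ≈ 6350 kg O₂/d

Observed yield with endogenous decay: Y_obs = Y / (1 + k_d·θ_c) = 0.392 / (1 + 0.102 × 4.91) = 0.392 / 1.501 = 0.2612 g VSS/g ultimate BOD.
Mass of ultimate BOD removed per day: Q(S₀ − S) = 3910 × 2582 g/m³ = 10095 kg/d.
P_X = Y_obs·Q·(S₀ − S) = 0.2612 × 10095 = 2637 kg VSS/d.
R_O = Q·ΔS − 1.42 P_X = 10095 − 3744 = 6351 kg O₂/d.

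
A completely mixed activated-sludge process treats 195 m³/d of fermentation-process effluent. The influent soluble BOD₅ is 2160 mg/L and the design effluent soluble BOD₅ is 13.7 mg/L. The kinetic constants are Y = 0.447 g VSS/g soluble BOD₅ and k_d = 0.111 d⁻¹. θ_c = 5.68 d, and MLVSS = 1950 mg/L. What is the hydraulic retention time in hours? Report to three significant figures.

τ ≈ 41.1 h

Rearranging the biomass balance for a CMAS with decay, V = Y·Q·ΔS·θ_c / [X·(1+k_d θ_c)] = 0.447 × 195 × (2160 − 13.7) × 5.68 / [1950 × (1 + 0.111 × 5.68)] = 1.06×10^6 / 3179 = 334.2 m³.
Hydraulic retention time τ = V/Q = 334.2 / 195 = 1.714 d = 41.13 h.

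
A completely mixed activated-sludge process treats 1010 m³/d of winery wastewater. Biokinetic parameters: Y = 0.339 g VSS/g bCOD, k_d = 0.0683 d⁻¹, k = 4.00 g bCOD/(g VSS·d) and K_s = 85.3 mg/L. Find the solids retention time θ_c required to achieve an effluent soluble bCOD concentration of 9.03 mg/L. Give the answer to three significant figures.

θ_c ≈ 16.3 d

Specific growth rate at S = 9.03 mg/L: μ = YkS/(K_s+S) = 0.339·4.00·9.03/(85.3+9.03) = 0.1298 d⁻¹.
Then 1/θ_c = μ − k_d = 0.1298 − 0.0683 = 0.06151 d⁻¹, giving θ_c = 16.26 d.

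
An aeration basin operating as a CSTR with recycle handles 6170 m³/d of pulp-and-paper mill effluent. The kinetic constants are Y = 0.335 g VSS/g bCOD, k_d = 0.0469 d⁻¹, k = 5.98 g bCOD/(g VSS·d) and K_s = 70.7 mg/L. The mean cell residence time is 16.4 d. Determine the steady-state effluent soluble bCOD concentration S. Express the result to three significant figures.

S ≈ 4.02 mg/L

Effluent substrate depends only on kinetics and SRT: S = K_s(1 + k_d θ_c) / [θ_c(Yk − k_d) − 1] = 70.7 × (1 + 0.0469 × 16.4) / [16.4 × (0.335 × 5.98 − 0.0469) − 1] = 125.1 / 31.08 = 4.024 mg/L.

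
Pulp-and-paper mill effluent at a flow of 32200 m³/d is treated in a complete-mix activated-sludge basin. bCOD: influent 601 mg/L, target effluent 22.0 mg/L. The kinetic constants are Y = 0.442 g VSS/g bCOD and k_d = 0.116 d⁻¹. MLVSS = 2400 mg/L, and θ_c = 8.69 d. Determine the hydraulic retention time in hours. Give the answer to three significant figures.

From the SRT design equation V = Y Q (S₀−S) θ_c / [X (1 + k_d θ_c)] = 0.442 × 32200 × (601 − 22.0) × 8.69 / [2400 × (1 + 0.116 × 8.69)] = 7.16×10^7 / 4819 = 14859 m³.
τ = V/Q = 14859/32200 = 0.4615 d, or 11.08 h.

τ ≈ 11.1 h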